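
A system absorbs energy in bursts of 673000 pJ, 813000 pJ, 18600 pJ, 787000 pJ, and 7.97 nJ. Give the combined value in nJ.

2299.57 nJ

In nJ:
  673000 pJ = 673000 × 10⁻³ nJ = 673
  813000 pJ = 813000 × 10⁻³ nJ = 813
  18600 pJ = 18600 × 10⁻³ nJ = 18.6
  787000 pJ = 787000 × 10⁻³ nJ = 787
  7.97 nJ → 7.97
Sum: 673 + 813 + 18.6 + 787 + 7.97 = 2299.57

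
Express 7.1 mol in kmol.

0.0071 kmol

(no prefix) = 1e0, kilo = 1e3; factor is 1e-3.
7.1 × 1e-3 = 0.0071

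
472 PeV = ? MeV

472000000000 MeV

peta = 10^15, mega = 10^6; factor is 10^9.
472 × 10^9 = 472000000000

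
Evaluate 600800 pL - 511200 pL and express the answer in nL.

89.6 nL

In nL:
  600800 pL = 600800e-3 nL = 600.8
  511200 pL = 511200e-3 nL = 511.2
Difference: 600.8 - 511.2 = 89.6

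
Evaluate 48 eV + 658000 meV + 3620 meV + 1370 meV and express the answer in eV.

In eV:
  48 eV → 48
  658000 meV = 658000 × 10^-3 eV = 658
  3620 meV = 3620 × 10^-3 eV = 3.62
  1370 meV = 1370 × 10^-3 eV = 1.37
Sum: 48 + 658 + 3.62 + 1.37 = 710.99

710.99 eV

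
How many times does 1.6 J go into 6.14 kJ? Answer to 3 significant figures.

(6.14e3) / (1.6) = 3.838e3

3840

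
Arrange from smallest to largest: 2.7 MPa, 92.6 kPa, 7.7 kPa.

7.7 kPa < 92.6 kPa < 2.7 MPa

2.7 MPa = 2700000 Pa
92.6 kPa = 92600 Pa
7.7 kPa = 7700 Pa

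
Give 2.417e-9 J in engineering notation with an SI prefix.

2.417 nJ

= 2.417e-9 J; 1e-9 is nano.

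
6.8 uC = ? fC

micro = 1e-6, femto = 1e-15; factor is 1e9.
6.8 × 1e9 = 6800000000

6800000000 fC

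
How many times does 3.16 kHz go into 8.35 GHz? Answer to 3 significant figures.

2640000

(8.35 × 10⁹) / (3.16 × 10³) = 2.642 × 10⁶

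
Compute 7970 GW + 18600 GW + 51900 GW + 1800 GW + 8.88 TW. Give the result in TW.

In TW:
  7970 GW = 7970 × 10⁻³ TW = 7.97
  18600 GW = 18600 × 10⁻³ TW = 18.6
  51900 GW = 51900 × 10⁻³ TW = 51.9
  1800 GW = 1800 × 10⁻³ TW = 1.8
  8.88 TW → 8.88
Sum: 7.97 + 18.6 + 51.9 + 1.8 + 8.88 = 89.15

89.15 TW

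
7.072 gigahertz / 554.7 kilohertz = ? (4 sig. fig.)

(7.072e9) / (554.7e3) = 0.012749e6

12750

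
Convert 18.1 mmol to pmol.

milli = 10^-3, pico = 10^-12; factor is 10^9.
18.1 × 10^9 = 18100000000

18100000000 pmol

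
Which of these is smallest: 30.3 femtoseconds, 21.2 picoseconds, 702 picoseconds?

30.3 femtoseconds = 0.0000000000000303 seconds
21.2 picoseconds = 0.0000000000212 seconds
702 picoseconds = 0.000000000702 seconds

30.3 femtoseconds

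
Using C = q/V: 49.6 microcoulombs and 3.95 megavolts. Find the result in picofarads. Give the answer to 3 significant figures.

(49.6 × 10⁻⁶) / (3.95 × 10⁶) = 12.557 × 10⁻¹² F

12.6 picofarads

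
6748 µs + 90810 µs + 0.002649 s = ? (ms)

In ms:
  6748 µs = 6748 × 10⁻³ ms = 6.748
  90810 µs = 90810 × 10⁻³ ms = 90.81
  0.002649 s = 0.002649 × 10³ ms = 2.649
Sum: 6.748 + 90.81 + 2.649 = 100.207

100.207 ms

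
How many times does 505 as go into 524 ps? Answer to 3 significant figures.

1040000

(524 × 10⁻¹²) / (505 × 10⁻¹⁸) = 1.038 × 10⁶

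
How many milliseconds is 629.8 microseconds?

micro = 1e-6, milli = 1e-3; factor is 1e-3.
629.8 × 1e-3 = 0.6298

0.6298 milliseconds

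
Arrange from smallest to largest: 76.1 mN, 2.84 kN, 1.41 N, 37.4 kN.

76.1 mN < 1.41 N < 2.84 kN < 37.4 kN

76.1 mN = 0.0761 N
2.84 kN = 2840 N
1.41 N = 1.41 N
37.4 kN = 37400 N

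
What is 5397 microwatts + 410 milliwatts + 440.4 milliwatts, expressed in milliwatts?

In milliwatts:
  5397 microwatts = 5397 × 10⁻³ milliwatts = 5.397
  410 milliwatts → 410
  440.4 milliwatts → 440.4
Sum: 5.397 + 410 + 440.4 = 855.797

855.797 milliwatts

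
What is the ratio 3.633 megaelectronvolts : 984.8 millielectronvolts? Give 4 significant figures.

(3.633e6) / (984.8e-3) = 0.0036891e9

3689000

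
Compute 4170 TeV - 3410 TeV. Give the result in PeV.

In PeV:
  4170 TeV = 4170 × 10^-3 PeV = 4.17
  3410 TeV = 3410 × 10^-3 PeV = 3.41
Difference: 4.17 - 3.41 = 0.76

0.76 PeV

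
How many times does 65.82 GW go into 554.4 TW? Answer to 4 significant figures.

8423

(554.4e12) / (65.82e9) = 8.423e3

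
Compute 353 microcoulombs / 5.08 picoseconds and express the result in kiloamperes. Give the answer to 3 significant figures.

(353 × 10^-6) / (5.08 × 10^-12) = 69.488 × 10^6 A

69500 kiloamperes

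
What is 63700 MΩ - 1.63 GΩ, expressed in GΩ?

In GΩ:
  63700 MΩ = 63700 × 10^-3 GΩ = 63.7
  1.63 GΩ → 1.63
Difference: 63.7 - 1.63 = 62.07

62.07 GΩ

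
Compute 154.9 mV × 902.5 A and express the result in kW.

154.9e-3 × 902.5 = 139797.25e-3 W

0.13979725 kW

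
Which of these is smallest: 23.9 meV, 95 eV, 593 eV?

23.9 meV

23.9 meV = 0.0239 eV
95 eV = 95 eV
593 eV = 593 eV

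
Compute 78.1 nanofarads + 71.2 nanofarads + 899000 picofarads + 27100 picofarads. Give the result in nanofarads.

1075.4 nanofarads

In nanofarads:
  78.1 nanofarads → 78.1
  71.2 nanofarads → 71.2
  899000 picofarads = 899000e-3 nanofarads = 899
  27100 picofarads = 27100e-3 nanofarads = 27.1
Sum: 78.1 + 71.2 + 899 + 27.1 = 1075.4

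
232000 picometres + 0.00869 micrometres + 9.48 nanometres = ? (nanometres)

In nanometres:
  232000 picometres = 232000 × 10⁻³ nanometres = 232
  0.00869 micrometres = 0.00869 × 10³ nanometres = 8.69
  9.48 nanometres → 9.48
Sum: 232 + 8.69 + 9.48 = 250.17

250.17 nanometres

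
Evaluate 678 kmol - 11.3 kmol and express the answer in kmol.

In kmol:
  678 kmol → 678
  11.3 kmol → 11.3
Difference: 678 - 11.3 = 666.7

666.7 kmol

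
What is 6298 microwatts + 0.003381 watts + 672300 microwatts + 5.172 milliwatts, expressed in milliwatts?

In milliwatts:
  6298 microwatts = 6298 × 10⁻³ milliwatts = 6.298
  0.003381 watts = 0.003381 × 10³ milliwatts = 3.381
  672300 microwatts = 672300 × 10⁻³ milliwatts = 672.3
  5.172 milliwatts → 5.172
Sum: 6.298 + 3.381 + 672.3 + 5.172 = 687.151

687.151 milliwatts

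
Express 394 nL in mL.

0.000394 mL

nano = 1e-9, milli = 1e-3; factor is 1e-6.
394 × 1e-6 = 0.000394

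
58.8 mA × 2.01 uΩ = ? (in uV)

0.118188 uV

58.8 × 10⁻³ × 2.01 × 10⁻⁶ = 118.188 × 10⁻⁹ V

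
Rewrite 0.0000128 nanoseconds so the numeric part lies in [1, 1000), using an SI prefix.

12.8 femtoseconds

= 12.8 × 10^-15 seconds; 10^-15 is femto.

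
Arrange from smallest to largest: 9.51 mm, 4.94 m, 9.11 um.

9.11 um < 9.51 mm < 4.94 m

9.51 mm = 0.00951 m
4.94 m = 4.94 m
9.11 um = 0.00000911 m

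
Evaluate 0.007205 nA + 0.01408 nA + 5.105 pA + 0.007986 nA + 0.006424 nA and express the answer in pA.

In pA:
  0.007205 nA = 0.007205e3 pA = 7.205
  0.01408 nA = 0.01408e3 pA = 14.08
  5.105 pA → 5.105
  0.007986 nA = 0.007986e3 pA = 7.986
  0.006424 nA = 0.006424e3 pA = 6.424
Sum: 7.205 + 14.08 + 5.105 + 7.986 + 6.424 = 40.8

40.8 pA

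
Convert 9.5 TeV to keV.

tera = 1e12, kilo = 1e3; factor is 1e9.
9.5 × 1e9 = 9500000000

9500000000 keV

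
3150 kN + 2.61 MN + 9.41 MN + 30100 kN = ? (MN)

In MN:
  3150 kN = 3150 × 10^-3 MN = 3.15
  2.61 MN → 2.61
  9.41 MN → 9.41
  30100 kN = 30100 × 10^-3 MN = 30.1
Sum: 3.15 + 2.61 + 9.41 + 30.1 = 45.27

45.27 MN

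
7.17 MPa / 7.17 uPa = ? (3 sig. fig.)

(7.17 × 10^6) / (7.17 × 10^-6) = 1 × 10^12

1000000000000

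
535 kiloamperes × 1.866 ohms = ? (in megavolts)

0.99831 megavolts

535 × 10³ × 1.866 = 998.31 × 10³ V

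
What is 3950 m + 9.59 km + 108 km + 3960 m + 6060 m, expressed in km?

131.56 km

In km:
  3950 m = 3950 × 10⁻³ km = 3.95
  9.59 km → 9.59
  108 km → 108
  3960 m = 3960 × 10⁻³ km = 3.96
  6060 m = 6060 × 10⁻³ km = 6.06
Sum: 3.95 + 9.59 + 108 + 3.96 + 6.06 = 131.56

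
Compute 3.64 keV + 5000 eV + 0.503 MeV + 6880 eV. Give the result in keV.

518.52 keV

In keV:
  3.64 keV → 3.64
  5000 eV = 5000e-3 keV = 5
  0.503 MeV = 0.503e3 keV = 503
  6880 eV = 6880e-3 keV = 6.88
Sum: 3.64 + 5 + 503 + 6.88 = 518.52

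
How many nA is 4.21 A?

4210000000 nA

(no prefix) = 10^0, nano = 10^-9; factor is 10^9.
4.21 × 10^9 = 4210000000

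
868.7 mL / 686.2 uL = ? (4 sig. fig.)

(868.7 × 10⁻³) / (686.2 × 10⁻⁶) = 1.266 × 10³

1266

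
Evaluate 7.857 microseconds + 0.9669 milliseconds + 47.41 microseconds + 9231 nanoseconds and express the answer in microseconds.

1031.398 microseconds

In microseconds:
  7.857 microseconds → 7.857
  0.9669 milliseconds = 0.9669 × 10³ microseconds = 966.9
  47.41 microseconds → 47.41
  9231 nanoseconds = 9231 × 10⁻³ microseconds = 9.231
Sum: 7.857 + 966.9 + 47.41 + 9.231 = 1031.398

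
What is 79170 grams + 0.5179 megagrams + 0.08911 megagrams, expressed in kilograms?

In kilograms:
  79170 grams = 79170 × 10^-3 kilograms = 79.17
  0.5179 megagrams = 0.5179 × 10^3 kilograms = 517.9
  0.08911 megagrams = 0.08911 × 10^3 kilograms = 89.11
Sum: 79.17 + 517.9 + 89.11 = 686.18

686.18 kilograms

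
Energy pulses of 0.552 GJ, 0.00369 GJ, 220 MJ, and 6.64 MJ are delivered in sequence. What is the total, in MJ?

782.33 MJ

In MJ:
  0.552 GJ = 0.552 × 10^3 MJ = 552
  0.00369 GJ = 0.00369 × 10^3 MJ = 3.69
  220 MJ → 220
  6.64 MJ → 6.64
Sum: 552 + 3.69 + 220 + 6.64 = 782.33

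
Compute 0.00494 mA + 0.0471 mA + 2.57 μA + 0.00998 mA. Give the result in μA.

64.59 μA

In μA:
  0.00494 mA = 0.00494 × 10³ μA = 4.94
  0.0471 mA = 0.0471 × 10³ μA = 47.1
  2.57 μA → 2.57
  0.00998 mA = 0.00998 × 10³ μA = 9.98
Sum: 4.94 + 47.1 + 2.57 + 9.98 = 64.59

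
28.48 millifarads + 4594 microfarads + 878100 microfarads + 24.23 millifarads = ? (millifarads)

In millifarads:
  28.48 millifarads → 28.48
  4594 microfarads = 4594e-3 millifarads = 4.594
  878100 microfarads = 878100e-3 millifarads = 878.1
  24.23 millifarads → 24.23
Sum: 28.48 + 4.594 + 878.1 + 24.23 = 935.404

935.404 millifarads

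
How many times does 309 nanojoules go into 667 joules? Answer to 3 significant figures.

2160000000

(667) / (309e-9) = 2.159e9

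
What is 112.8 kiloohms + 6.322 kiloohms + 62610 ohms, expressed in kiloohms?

181.732 kiloohms

In kiloohms:
  112.8 kiloohms → 112.8
  6.322 kiloohms → 6.322
  62610 ohms = 62610 × 10⁻³ kiloohms = 62.61
Sum: 112.8 + 6.322 + 62.61 = 181.732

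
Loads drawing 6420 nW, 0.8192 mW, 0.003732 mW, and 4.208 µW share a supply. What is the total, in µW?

In µW:
  6420 nW = 6420e-3 µW = 6.42
  0.8192 mW = 0.8192e3 µW = 819.2
  0.003732 mW = 0.003732e3 µW = 3.732
  4.208 µW → 4.208
Sum: 6.42 + 819.2 + 3.732 + 4.208 = 833.56

833.56 µW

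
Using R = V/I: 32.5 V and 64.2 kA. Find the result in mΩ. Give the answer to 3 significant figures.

(32.5) / (64.2 × 10³) = 0.50623 × 10⁻³ Ω

0.506 mΩ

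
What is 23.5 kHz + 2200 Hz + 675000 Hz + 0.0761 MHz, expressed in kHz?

In kHz:
  23.5 kHz → 23.5
  2200 Hz = 2200e-3 kHz = 2.2
  675000 Hz = 675000e-3 kHz = 675
  0.0761 MHz = 0.0761e3 kHz = 76.1
Sum: 23.5 + 2.2 + 675 + 76.1 = 776.8

776.8 kHz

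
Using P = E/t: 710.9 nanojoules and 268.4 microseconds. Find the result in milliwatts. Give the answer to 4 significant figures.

(710.9 × 10^-9) / (268.4 × 10^-6) = 2.64866 × 10^-3 W

2.649 milliwatts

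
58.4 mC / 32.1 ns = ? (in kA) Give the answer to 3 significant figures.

(58.4 × 10^-3) / (32.1 × 10^-9) = 1.8193 × 10^6 A

1820 kA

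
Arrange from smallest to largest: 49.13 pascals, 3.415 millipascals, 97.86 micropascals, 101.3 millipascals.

49.13 pascals = 49.13 pascals
3.415 millipascals = 0.003415 pascals
97.86 micropascals = 0.00009786 pascals
101.3 millipascals = 0.1013 pascals

97.86 micropascals < 3.415 millipascals < 101.3 millipascals < 49.13 pascals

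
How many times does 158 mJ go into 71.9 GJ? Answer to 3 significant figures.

455000000000

(71.9 × 10^9) / (158 × 10^-3) = 0.4551 × 10^12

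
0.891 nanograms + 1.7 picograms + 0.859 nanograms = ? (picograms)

1751.7 picograms

In picograms:
  0.891 nanograms = 0.891 × 10³ picograms = 891
  1.7 picograms → 1.7
  0.859 nanograms = 0.859 × 10³ picograms = 859
Sum: 891 + 1.7 + 859 = 1751.7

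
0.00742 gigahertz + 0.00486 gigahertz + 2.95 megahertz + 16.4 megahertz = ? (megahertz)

In megahertz:
  0.00742 gigahertz = 0.00742e3 megahertz = 7.42
  0.00486 gigahertz = 0.00486e3 megahertz = 4.86
  2.95 megahertz → 2.95
  16.4 megahertz → 16.4
Sum: 7.42 + 4.86 + 2.95 + 16.4 = 31.63

31.63 megahertz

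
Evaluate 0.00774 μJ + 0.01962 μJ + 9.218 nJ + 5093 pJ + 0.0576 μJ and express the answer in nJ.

In nJ:
  0.00774 μJ = 0.00774 × 10^3 nJ = 7.74
  0.01962 μJ = 0.01962 × 10^3 nJ = 19.62
  9.218 nJ → 9.218
  5093 pJ = 5093 × 10^-3 nJ = 5.093
  0.0576 μJ = 0.0576 × 10^3 nJ = 57.6
Sum: 7.74 + 19.62 + 9.218 + 5.093 + 57.6 = 99.271

99.271 nJ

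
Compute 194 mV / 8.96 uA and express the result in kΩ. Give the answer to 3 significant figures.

(194e-3) / (8.96e-6) = 21.652e3 Ω

21.7 kΩ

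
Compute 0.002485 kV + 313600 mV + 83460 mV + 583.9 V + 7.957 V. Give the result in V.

In V:
  0.002485 kV = 0.002485 × 10^3 V = 2.485
  313600 mV = 313600 × 10^-3 V = 313.6
  83460 mV = 83460 × 10^-3 V = 83.46
  583.9 V → 583.9
  7.957 V → 7.957
Sum: 2.485 + 313.6 + 83.46 + 583.9 + 7.957 = 991.402

991.402 V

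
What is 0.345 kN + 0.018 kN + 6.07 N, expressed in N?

In N:
  0.345 kN = 0.345e3 N = 345
  0.018 kN = 0.018e3 N = 18
  6.07 N → 6.07
Sum: 345 + 18 + 6.07 = 369.07

369.07 N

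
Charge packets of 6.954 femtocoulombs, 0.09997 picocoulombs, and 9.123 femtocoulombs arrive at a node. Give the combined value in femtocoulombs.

In femtocoulombs:
  6.954 femtocoulombs → 6.954
  0.09997 picocoulombs = 0.09997e3 femtocoulombs = 99.97
  9.123 femtocoulombs → 9.123
Sum: 6.954 + 99.97 + 9.123 = 116.047

116.047 femtocoulombs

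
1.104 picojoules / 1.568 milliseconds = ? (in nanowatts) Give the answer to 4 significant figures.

(1.104 × 10^-12) / (1.568 × 10^-3) = 0.704082 × 10^-9 W

0.7041 nanowatts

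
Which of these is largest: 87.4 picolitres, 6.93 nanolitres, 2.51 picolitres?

87.4 picolitres = 0.0000000000874 litres
6.93 nanolitres = 0.00000000693 litres
2.51 picolitres = 0.00000000000251 litres

6.93 nanolitres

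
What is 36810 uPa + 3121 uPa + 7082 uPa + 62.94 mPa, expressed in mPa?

In mPa:
  36810 uPa = 36810 × 10^-3 mPa = 36.81
  3121 uPa = 3121 × 10^-3 mPa = 3.121
  7082 uPa = 7082 × 10^-3 mPa = 7.082
  62.94 mPa → 62.94
Sum: 36.81 + 3.121 + 7.082 + 62.94 = 109.953

109.953 mPa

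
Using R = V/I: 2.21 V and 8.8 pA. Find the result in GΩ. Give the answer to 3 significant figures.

(2.21) / (8.8 × 10^-12) = 0.25114 × 10^12 Ω

251 GΩ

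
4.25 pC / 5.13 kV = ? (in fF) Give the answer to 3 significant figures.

(4.25 × 10^-12) / (5.13 × 10^3) = 0.82846 × 10^-15 F

0.828 fF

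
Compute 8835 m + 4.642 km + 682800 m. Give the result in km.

696.277 km

In km:
  8835 m = 8835 × 10^-3 km = 8.835
  4.642 km → 4.642
  682800 m = 682800 × 10^-3 km = 682.8
Sum: 8.835 + 4.642 + 682.8 = 696.277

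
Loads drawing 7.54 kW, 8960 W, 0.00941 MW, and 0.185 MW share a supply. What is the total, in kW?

210.91 kW

In kW:
  7.54 kW → 7.54
  8960 W = 8960 × 10^-3 kW = 8.96
  0.00941 MW = 0.00941 × 10^3 kW = 9.41
  0.185 MW = 0.185 × 10^3 kW = 185
Sum: 7.54 + 8.96 + 9.41 + 185 = 210.91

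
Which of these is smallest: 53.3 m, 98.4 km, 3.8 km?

53.3 m = 53.3 m
98.4 km = 98400 m
3.8 km = 3800 m

53.3 m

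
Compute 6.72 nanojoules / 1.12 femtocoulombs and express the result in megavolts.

6 megavolts

(6.72e-9) / (1.12e-15) = 6e6 V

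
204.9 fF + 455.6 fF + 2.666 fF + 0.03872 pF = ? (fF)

In fF:
  204.9 fF → 204.9
  455.6 fF → 455.6
  2.666 fF → 2.666
  0.03872 pF = 0.03872e3 fF = 38.72
Sum: 204.9 + 455.6 + 2.666 + 38.72 = 701.886

701.886 fF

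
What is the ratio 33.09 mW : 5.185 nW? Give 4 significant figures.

6382000

(33.09 × 10^-3) / (5.185 × 10^-9) = 6.3819 × 10^6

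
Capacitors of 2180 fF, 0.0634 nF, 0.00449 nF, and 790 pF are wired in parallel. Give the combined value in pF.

In pF:
  2180 fF = 2180e-3 pF = 2.18
  0.0634 nF = 0.0634e3 pF = 63.4
  0.00449 nF = 0.00449e3 pF = 4.49
  790 pF → 790
Sum: 2.18 + 63.4 + 4.49 + 790 = 860.07

860.07 pF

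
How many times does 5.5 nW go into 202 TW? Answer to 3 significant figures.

36700000000000000000000

(202e12) / (5.5e-9) = 36.73e21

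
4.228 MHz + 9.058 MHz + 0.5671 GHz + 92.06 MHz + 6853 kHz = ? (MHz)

679.299 MHz

In MHz:
  4.228 MHz → 4.228
  9.058 MHz → 9.058
  0.5671 GHz = 0.5671e3 MHz = 567.1
  92.06 MHz → 92.06
  6853 kHz = 6853e-3 MHz = 6.853
Sum: 4.228 + 9.058 + 567.1 + 92.06 + 6.853 = 679.299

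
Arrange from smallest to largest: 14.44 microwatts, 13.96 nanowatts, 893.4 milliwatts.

14.44 microwatts = 0.00001444 watts
13.96 nanowatts = 0.00000001396 watts
893.4 milliwatts = 0.8934 watts

13.96 nanowatts < 14.44 microwatts < 893.4 milliwatts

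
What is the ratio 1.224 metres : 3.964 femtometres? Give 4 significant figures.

(1.224) / (3.964e-15) = 0.30878e15

308800000000000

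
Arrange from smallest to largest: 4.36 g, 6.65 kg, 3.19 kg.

4.36 g = 4.36 g
6.65 kg = 6650 g
3.19 kg = 3190 g

4.36 g < 3.19 kg < 6.65 kg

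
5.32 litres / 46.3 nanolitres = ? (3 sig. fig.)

(5.32) / (46.3e-9) = 0.1149e9

115000000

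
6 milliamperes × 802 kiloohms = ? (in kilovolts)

4.812 kilovolts

6e-3 × 802e3 = 4812 V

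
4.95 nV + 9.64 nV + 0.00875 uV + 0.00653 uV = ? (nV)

29.87 nV

In nV:
  4.95 nV → 4.95
  9.64 nV → 9.64
  0.00875 uV = 0.00875e3 nV = 8.75
  0.00653 uV = 0.00653e3 nV = 6.53
Sum: 4.95 + 9.64 + 8.75 + 6.53 = 29.87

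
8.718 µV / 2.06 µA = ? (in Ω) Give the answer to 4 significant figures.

4.232 Ω

(8.718 × 10⁻⁶) / (2.06 × 10⁻⁶) = 4.23204 Ω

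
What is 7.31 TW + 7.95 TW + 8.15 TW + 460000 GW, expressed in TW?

In TW:
  7.31 TW → 7.31
  7.95 TW → 7.95
  8.15 TW → 8.15
  460000 GW = 460000 × 10^-3 TW = 460
Sum: 7.31 + 7.95 + 8.15 + 460 = 483.41

483.41 TW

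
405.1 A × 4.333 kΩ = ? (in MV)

405.1 × 4.333e3 = 1755.2983e3 V

1.7552983 MV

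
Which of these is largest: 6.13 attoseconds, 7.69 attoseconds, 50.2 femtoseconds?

6.13 attoseconds = 0.00000000000000000613 seconds
7.69 attoseconds = 0.00000000000000000769 seconds
50.2 femtoseconds = 0.0000000000000502 seconds

50.2 femtoseconds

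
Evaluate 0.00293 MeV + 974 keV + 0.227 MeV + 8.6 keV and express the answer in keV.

1212.53 keV

In keV:
  0.00293 MeV = 0.00293 × 10^3 keV = 2.93
  974 keV → 974
  0.227 MeV = 0.227 × 10^3 keV = 227
  8.6 keV → 8.6
Sum: 2.93 + 974 + 227 + 8.6 = 1212.53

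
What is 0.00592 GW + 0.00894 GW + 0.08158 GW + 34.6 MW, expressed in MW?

131.04 MW

In MW:
  0.00592 GW = 0.00592 × 10³ MW = 5.92
  0.00894 GW = 0.00894 × 10³ MW = 8.94
  0.08158 GW = 0.08158 × 10³ MW = 81.58
  34.6 MW → 34.6
Sum: 5.92 + 8.94 + 81.58 + 34.6 = 131.04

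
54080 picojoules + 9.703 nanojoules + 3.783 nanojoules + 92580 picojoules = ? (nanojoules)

160.146 nanojoules

In nanojoules:
  54080 picojoules = 54080e-3 nanojoules = 54.08
  9.703 nanojoules → 9.703
  3.783 nanojoules → 3.783
  92580 picojoules = 92580e-3 nanojoules = 92.58
Sum: 54.08 + 9.703 + 3.783 + 92.58 = 160.146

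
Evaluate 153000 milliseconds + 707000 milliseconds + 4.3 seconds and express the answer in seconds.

In seconds:
  153000 milliseconds = 153000 × 10^-3 seconds = 153
  707000 milliseconds = 707000 × 10^-3 seconds = 707
  4.3 seconds → 4.3
Sum: 153 + 707 + 4.3 = 864.3

864.3 seconds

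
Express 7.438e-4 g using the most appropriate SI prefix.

= 743.8e-6 g; 1e-6 is micro.

743.8 ug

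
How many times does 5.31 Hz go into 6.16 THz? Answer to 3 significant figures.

1160000000000

(6.16e12) / (5.31) = 1.16e12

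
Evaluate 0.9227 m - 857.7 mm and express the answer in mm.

65 mm

In mm:
  0.9227 m = 0.9227 × 10^3 mm = 922.7
  857.7 mm → 857.7
Difference: 922.7 - 857.7 = 65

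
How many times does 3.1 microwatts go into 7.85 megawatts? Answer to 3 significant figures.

2530000000000

(7.85 × 10⁶) / (3.1 × 10⁻⁶) = 2.532 × 10¹²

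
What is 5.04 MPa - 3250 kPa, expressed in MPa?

In MPa:
  5.04 MPa → 5.04
  3250 kPa = 3250 × 10^-3 MPa = 3.25
Difference: 5.04 - 3.25 = 1.79

1.79 MPa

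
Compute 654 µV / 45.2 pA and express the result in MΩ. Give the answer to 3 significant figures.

14.5 MΩ

(654e-6) / (45.2e-12) = 14.469e6 Ω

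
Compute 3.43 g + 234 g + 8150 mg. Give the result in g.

245.58 g

In g:
  3.43 g → 3.43
  234 g → 234
  8150 mg = 8150 × 10⁻³ g = 8.15
Sum: 3.43 + 234 + 8.15 = 245.58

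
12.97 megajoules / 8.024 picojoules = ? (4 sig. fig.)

(12.97 × 10^6) / (8.024 × 10^-12) = 1.6164 × 10^18

1616000000000000000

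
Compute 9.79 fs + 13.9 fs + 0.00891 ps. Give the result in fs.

In fs:
  9.79 fs → 9.79
  13.9 fs → 13.9
  0.00891 ps = 0.00891e3 fs = 8.91
Sum: 9.79 + 13.9 + 8.91 = 32.6

32.6 fs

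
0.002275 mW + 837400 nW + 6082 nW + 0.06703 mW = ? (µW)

912.787 µW

In µW:
  0.002275 mW = 0.002275 × 10³ µW = 2.275
  837400 nW = 837400 × 10⁻³ µW = 837.4
  6082 nW = 6082 × 10⁻³ µW = 6.082
  0.06703 mW = 0.06703 × 10³ µW = 67.03
Sum: 2.275 + 837.4 + 6.082 + 67.03 = 912.787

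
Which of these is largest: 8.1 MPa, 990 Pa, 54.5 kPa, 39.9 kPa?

8.1 MPa

8.1 MPa = 8100000 Pa
990 Pa = 990 Pa
54.5 kPa = 54500 Pa
39.9 kPa = 39900 Pa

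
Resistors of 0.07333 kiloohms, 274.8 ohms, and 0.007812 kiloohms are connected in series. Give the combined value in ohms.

355.942 ohms

In ohms:
  0.07333 kiloohms = 0.07333e3 ohms = 73.33
  274.8 ohms → 274.8
  0.007812 kiloohms = 0.007812e3 ohms = 7.812
Sum: 73.33 + 274.8 + 7.812 = 355.942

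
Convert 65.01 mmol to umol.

milli = 10^-3, micro = 10^-6; factor is 10^3.
65.01 × 10^3 = 65010

65010 umol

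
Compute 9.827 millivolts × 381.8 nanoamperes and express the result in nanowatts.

3.7519486 nanowatts

9.827 × 10⁻³ × 381.8 × 10⁻⁹ = 3751.9486 × 10⁻¹² W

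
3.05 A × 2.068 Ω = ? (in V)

6.3074 V

3.05 × 2.068 = 6.3074 V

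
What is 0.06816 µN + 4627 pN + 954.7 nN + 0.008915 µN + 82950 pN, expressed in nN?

In nN:
  0.06816 µN = 0.06816 × 10^3 nN = 68.16
  4627 pN = 4627 × 10^-3 nN = 4.627
  954.7 nN → 954.7
  0.008915 µN = 0.008915 × 10^3 nN = 8.915
  82950 pN = 82950 × 10^-3 nN = 82.95
Sum: 68.16 + 4.627 + 954.7 + 8.915 + 82.95 = 1119.352

1119.352 nN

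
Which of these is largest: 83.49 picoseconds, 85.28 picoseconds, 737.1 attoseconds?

85.28 picoseconds

83.49 picoseconds = 0.00000000008349 seconds
85.28 picoseconds = 0.00000000008528 seconds
737.1 attoseconds = 0.0000000000000007371 seconds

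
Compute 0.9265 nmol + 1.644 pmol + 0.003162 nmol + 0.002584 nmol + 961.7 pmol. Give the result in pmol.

1895.59 pmol

In pmol:
  0.9265 nmol = 0.9265 × 10³ pmol = 926.5
  1.644 pmol → 1.644
  0.003162 nmol = 0.003162 × 10³ pmol = 3.162
  0.002584 nmol = 0.002584 × 10³ pmol = 2.584
  961.7 pmol → 961.7
Sum: 926.5 + 1.644 + 3.162 + 2.584 + 961.7 = 1895.59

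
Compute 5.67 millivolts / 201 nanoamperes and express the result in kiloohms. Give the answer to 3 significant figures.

(5.67 × 10^-3) / (201 × 10^-9) = 0.028209 × 10^6 Ω

28.2 kiloohms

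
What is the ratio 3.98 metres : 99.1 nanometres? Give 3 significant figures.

(3.98) / (99.1e-9) = 0.04016e9

40200000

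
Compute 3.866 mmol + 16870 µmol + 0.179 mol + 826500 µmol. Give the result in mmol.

1026.236 mmol

In mmol:
  3.866 mmol → 3.866
  16870 µmol = 16870 × 10^-3 mmol = 16.87
  0.179 mol = 0.179 × 10^3 mmol = 179
  826500 µmol = 826500 × 10^-3 mmol = 826.5
Sum: 3.866 + 16.87 + 179 + 826.5 = 1026.236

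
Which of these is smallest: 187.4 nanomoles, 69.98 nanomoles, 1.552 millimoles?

187.4 nanomoles = 0.0000001874 moles
69.98 nanomoles = 0.00000006998 moles
1.552 millimoles = 0.001552 moles

69.98 nanomoles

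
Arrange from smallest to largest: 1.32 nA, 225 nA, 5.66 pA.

1.32 nA = 0.00000000132 A
225 nA = 0.000000225 A
5.66 pA = 0.00000000000566 A

5.66 pA < 1.32 nA < 225 nA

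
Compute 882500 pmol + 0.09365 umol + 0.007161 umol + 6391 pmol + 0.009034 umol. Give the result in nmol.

In nmol:
  882500 pmol = 882500 × 10^-3 nmol = 882.5
  0.09365 umol = 0.09365 × 10^3 nmol = 93.65
  0.007161 umol = 0.007161 × 10^3 nmol = 7.161
  6391 pmol = 6391 × 10^-3 nmol = 6.391
  0.009034 umol = 0.009034 × 10^3 nmol = 9.034
Sum: 882.5 + 93.65 + 7.161 + 6.391 + 9.034 = 998.736

998.736 nmol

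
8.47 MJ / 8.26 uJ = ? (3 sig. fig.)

(8.47 × 10⁶) / (8.26 × 10⁻⁶) = 1.025 × 10¹²

1030000000000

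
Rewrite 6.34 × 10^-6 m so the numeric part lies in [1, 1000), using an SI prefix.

= 6.34 × 10^-6 m; 10^-6 is micro.

6.34 um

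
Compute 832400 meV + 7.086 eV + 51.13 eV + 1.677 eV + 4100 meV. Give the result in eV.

896.393 eV

In eV:
  832400 meV = 832400 × 10^-3 eV = 832.4
  7.086 eV → 7.086
  51.13 eV → 51.13
  1.677 eV → 1.677
  4100 meV = 4100 × 10^-3 eV = 4.1
Sum: 832.4 + 7.086 + 51.13 + 1.677 + 4.1 = 896.393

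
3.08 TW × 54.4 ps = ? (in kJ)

3.08 × 10^12 × 54.4 × 10^-12 = 167.552 J

0.167552 kJ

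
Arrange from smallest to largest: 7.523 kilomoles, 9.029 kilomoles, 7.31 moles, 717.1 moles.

7.523 kilomoles = 7523 moles
9.029 kilomoles = 9029 moles
7.31 moles = 7.31 moles
717.1 moles = 717.1 moles

7.31 moles < 717.1 moles < 7.523 kilomoles < 9.029 kilomoles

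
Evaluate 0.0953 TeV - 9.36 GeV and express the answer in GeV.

In GeV:
  0.0953 TeV = 0.0953 × 10^3 GeV = 95.3
  9.36 GeV → 9.36
Difference: 95.3 - 9.36 = 85.94

85.94 GeV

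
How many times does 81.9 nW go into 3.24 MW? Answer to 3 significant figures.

39600000000000

(3.24e6) / (81.9e-9) = 0.03956e15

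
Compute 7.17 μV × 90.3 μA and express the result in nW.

0.647451 nW

7.17e-6 × 90.3e-6 = 647.451e-12 W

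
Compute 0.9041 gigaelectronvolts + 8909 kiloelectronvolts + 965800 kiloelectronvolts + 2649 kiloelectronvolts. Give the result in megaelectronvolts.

In megaelectronvolts:
  0.9041 gigaelectronvolts = 0.9041e3 megaelectronvolts = 904.1
  8909 kiloelectronvolts = 8909e-3 megaelectronvolts = 8.909
  965800 kiloelectronvolts = 965800e-3 megaelectronvolts = 965.8
  2649 kiloelectronvolts = 2649e-3 megaelectronvolts = 2.649
Sum: 904.1 + 8.909 + 965.8 + 2.649 = 1881.458

1881.458 megaelectronvolts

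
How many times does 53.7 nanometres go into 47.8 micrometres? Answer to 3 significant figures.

(47.8e-6) / (53.7e-9) = 0.8901e3

890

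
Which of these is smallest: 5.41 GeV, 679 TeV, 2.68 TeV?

5.41 GeV

5.41 GeV = 5410000000 eV
679 TeV = 679000000000000 eV
2.68 TeV = 2680000000000 eV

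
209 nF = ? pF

209000 pF

nano = 10^-9, pico = 10^-12; factor is 10^3.
209 × 10^3 = 209000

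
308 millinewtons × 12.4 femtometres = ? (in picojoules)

308 × 10⁻³ × 12.4 × 10⁻¹⁵ = 3819.2 × 10⁻¹⁸ J

0.0038192 picojoules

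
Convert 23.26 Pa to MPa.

0.00002326 MPa

(no prefix) = 1e0, mega = 1e6; factor is 1e-6.
23.26 × 1e-6 = 0.00002326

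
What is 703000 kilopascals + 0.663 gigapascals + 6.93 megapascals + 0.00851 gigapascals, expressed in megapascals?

In megapascals:
  703000 kilopascals = 703000 × 10⁻³ megapascals = 703
  0.663 gigapascals = 0.663 × 10³ megapascals = 663
  6.93 megapascals → 6.93
  0.00851 gigapascals = 0.00851 × 10³ megapascals = 8.51
Sum: 703 + 663 + 6.93 + 8.51 = 1381.44

1381.44 megapascals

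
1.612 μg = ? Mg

0.000000000001612 Mg

micro = 10⁻⁶, mega = 10⁶; factor is 10⁻¹².
1.612 × 10⁻¹² = 0.000000000001612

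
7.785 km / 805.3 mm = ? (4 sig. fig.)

9667

(7.785e3) / (805.3e-3) = 0.0096672e6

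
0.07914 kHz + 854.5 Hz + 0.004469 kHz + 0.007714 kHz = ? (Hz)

945.823 Hz

In Hz:
  0.07914 kHz = 0.07914 × 10³ Hz = 79.14
  854.5 Hz → 854.5
  0.004469 kHz = 0.004469 × 10³ Hz = 4.469
  0.007714 kHz = 0.007714 × 10³ Hz = 7.714
Sum: 79.14 + 854.5 + 4.469 + 7.714 = 945.823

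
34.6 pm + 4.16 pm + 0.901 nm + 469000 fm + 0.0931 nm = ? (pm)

1501.86 pm

In pm:
  34.6 pm → 34.6
  4.16 pm → 4.16
  0.901 nm = 0.901 × 10³ pm = 901
  469000 fm = 469000 × 10⁻³ pm = 469
  0.0931 nm = 0.0931 × 10³ pm = 93.1
Sum: 34.6 + 4.16 + 901 + 469 + 93.1 = 1501.86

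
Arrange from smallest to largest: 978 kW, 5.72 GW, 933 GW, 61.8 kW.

978 kW = 978000 W
5.72 GW = 5720000000 W
933 GW = 933000000000 W
61.8 kW = 61800 W

61.8 kW < 978 kW < 5.72 GW < 933 GW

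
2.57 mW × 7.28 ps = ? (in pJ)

0.0187096 pJ

2.57e-3 × 7.28e-12 = 18.7096e-15 J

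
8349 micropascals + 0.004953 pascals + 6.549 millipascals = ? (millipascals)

19.851 millipascals

In millipascals:
  8349 micropascals = 8349e-3 millipascals = 8.349
  0.004953 pascals = 0.004953e3 millipascals = 4.953
  6.549 millipascals → 6.549
Sum: 8.349 + 4.953 + 6.549 = 19.851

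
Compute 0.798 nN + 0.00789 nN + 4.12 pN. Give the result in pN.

810.01 pN

In pN:
  0.798 nN = 0.798e3 pN = 798
  0.00789 nN = 0.00789e3 pN = 7.89
  4.12 pN → 4.12
Sum: 798 + 7.89 + 4.12 = 810.01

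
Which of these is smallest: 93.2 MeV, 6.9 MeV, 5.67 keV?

5.67 keV

93.2 MeV = 93200000 eV
6.9 MeV = 6900000 eV
5.67 keV = 5670 eV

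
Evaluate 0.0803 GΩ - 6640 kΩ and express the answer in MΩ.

In MΩ:
  0.0803 GΩ = 0.0803 × 10³ MΩ = 80.3
  6640 kΩ = 6640 × 10⁻³ MΩ = 6.64
Difference: 80.3 - 6.64 = 73.66

73.66 MΩ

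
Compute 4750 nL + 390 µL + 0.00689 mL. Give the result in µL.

401.64 µL

In µL:
  4750 nL = 4750 × 10⁻³ µL = 4.75
  390 µL → 390
  0.00689 mL = 0.00689 × 10³ µL = 6.89
Sum: 4.75 + 390 + 6.89 = 401.64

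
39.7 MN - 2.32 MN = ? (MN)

In MN:
  39.7 MN → 39.7
  2.32 MN → 2.32
Difference: 39.7 - 2.32 = 37.38

37.38 MN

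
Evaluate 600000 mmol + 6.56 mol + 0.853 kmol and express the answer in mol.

1459.56 mol

In mol:
  600000 mmol = 600000 × 10⁻³ mol = 600
  6.56 mol → 6.56
  0.853 kmol = 0.853 × 10³ mol = 853
Sum: 600 + 6.56 + 853 = 1459.56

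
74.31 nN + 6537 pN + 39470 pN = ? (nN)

In nN:
  74.31 nN → 74.31
  6537 pN = 6537 × 10^-3 nN = 6.537
  39470 pN = 39470 × 10^-3 nN = 39.47
Sum: 74.31 + 6.537 + 39.47 = 120.317

120.317 nN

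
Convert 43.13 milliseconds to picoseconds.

43130000000 picoseconds

milli = 10⁻³, pico = 10⁻¹²; factor is 10⁹.
43.13 × 10⁹ = 43130000000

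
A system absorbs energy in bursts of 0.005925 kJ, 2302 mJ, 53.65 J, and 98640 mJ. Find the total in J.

In J:
  0.005925 kJ = 0.005925 × 10^3 J = 5.925
  2302 mJ = 2302 × 10^-3 J = 2.302
  53.65 J → 53.65
  98640 mJ = 98640 × 10^-3 J = 98.64
Sum: 5.925 + 2.302 + 53.65 + 98.64 = 160.517

160.517 J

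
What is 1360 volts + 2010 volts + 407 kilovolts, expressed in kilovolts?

410.37 kilovolts

In kilovolts:
  1360 volts = 1360e-3 kilovolts = 1.36
  2010 volts = 2010e-3 kilovolts = 2.01
  407 kilovolts → 407
Sum: 1.36 + 2.01 + 407 = 410.37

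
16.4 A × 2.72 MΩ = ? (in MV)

44.608 MV

16.4 × 2.72 × 10⁶ = 44.608 × 10⁶ V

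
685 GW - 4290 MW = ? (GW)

680.71 GW

In GW:
  685 GW → 685
  4290 MW = 4290 × 10⁻³ GW = 4.29
Difference: 685 - 4.29 = 680.71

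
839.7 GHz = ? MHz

giga = 1e9, mega = 1e6; factor is 1e3.
839.7 × 1e3 = 839700

839700 MHz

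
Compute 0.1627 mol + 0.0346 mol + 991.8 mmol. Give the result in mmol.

In mmol:
  0.1627 mol = 0.1627e3 mmol = 162.7
  0.0346 mol = 0.0346e3 mmol = 34.6
  991.8 mmol → 991.8
Sum: 162.7 + 34.6 + 991.8 = 1189.1

1189.1 mmol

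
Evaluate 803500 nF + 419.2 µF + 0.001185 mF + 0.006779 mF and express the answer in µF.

1230.664 µF

In µF:
  803500 nF = 803500e-3 µF = 803.5
  419.2 µF → 419.2
  0.001185 mF = 0.001185e3 µF = 1.185
  0.006779 mF = 0.006779e3 µF = 6.779
Sum: 803.5 + 419.2 + 1.185 + 6.779 = 1230.664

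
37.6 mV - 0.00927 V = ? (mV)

In mV:
  37.6 mV → 37.6
  0.00927 V = 0.00927e3 mV = 9.27
Difference: 37.6 - 9.27 = 28.33

28.33 mV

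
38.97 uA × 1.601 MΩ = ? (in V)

62.39097 V

38.97 × 10⁻⁶ × 1.601 × 10⁶ = 62.39097 V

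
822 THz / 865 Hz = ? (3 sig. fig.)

(822 × 10¹²) / (865) = 0.9503 × 10¹²

950000000000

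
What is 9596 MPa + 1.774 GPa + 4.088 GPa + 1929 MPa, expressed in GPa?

17.387 GPa

In GPa:
  9596 MPa = 9596e-3 GPa = 9.596
  1.774 GPa → 1.774
  4.088 GPa → 4.088
  1929 MPa = 1929e-3 GPa = 1.929
Sum: 9.596 + 1.774 + 4.088 + 1.929 = 17.387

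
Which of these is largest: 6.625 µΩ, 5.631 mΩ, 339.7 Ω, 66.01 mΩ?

339.7 Ω

6.625 µΩ = 0.000006625 Ω
5.631 mΩ = 0.005631 Ω
339.7 Ω = 339.7 Ω
66.01 mΩ = 0.06601 Ω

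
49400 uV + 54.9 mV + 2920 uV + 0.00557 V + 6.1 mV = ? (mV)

118.89 mV

In mV:
  49400 uV = 49400 × 10⁻³ mV = 49.4
  54.9 mV → 54.9
  2920 uV = 2920 × 10⁻³ mV = 2.92
  0.00557 V = 0.00557 × 10³ mV = 5.57
  6.1 mV → 6.1
Sum: 49.4 + 54.9 + 2.92 + 5.57 + 6.1 = 118.89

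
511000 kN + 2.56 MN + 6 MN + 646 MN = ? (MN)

1165.56 MN

In MN:
  511000 kN = 511000 × 10⁻³ MN = 511
  2.56 MN → 2.56
  6 MN → 6
  646 MN → 646
Sum: 511 + 2.56 + 6 + 646 = 1165.56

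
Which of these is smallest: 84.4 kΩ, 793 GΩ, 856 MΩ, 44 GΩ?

84.4 kΩ

84.4 kΩ = 84400 Ω
793 GΩ = 793000000000 Ω
856 MΩ = 856000000 Ω
44 GΩ = 44000000000 Ω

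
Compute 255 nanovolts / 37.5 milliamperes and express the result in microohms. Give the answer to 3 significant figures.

(255e-9) / (37.5e-3) = 6.8e-6 Ω

6.80 microohms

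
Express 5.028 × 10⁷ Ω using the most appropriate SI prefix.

= 50.28 × 10⁶ Ω; 10⁶ is mega.

50.28 MΩ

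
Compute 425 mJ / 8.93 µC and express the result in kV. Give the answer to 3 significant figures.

(425 × 10^-3) / (8.93 × 10^-6) = 47.592 × 10^3 V

47.6 kV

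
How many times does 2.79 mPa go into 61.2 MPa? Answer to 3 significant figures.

(61.2 × 10^6) / (2.79 × 10^-3) = 21.94 × 10^9

21900000000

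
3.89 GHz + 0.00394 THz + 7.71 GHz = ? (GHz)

15.54 GHz

In GHz:
  3.89 GHz → 3.89
  0.00394 THz = 0.00394 × 10³ GHz = 3.94
  7.71 GHz → 7.71
Sum: 3.89 + 3.94 + 7.71 = 15.54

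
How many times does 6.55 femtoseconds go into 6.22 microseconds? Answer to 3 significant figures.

950000000

(6.22 × 10^-6) / (6.55 × 10^-15) = 0.9496 × 10^9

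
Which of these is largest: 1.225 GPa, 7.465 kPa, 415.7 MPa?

1.225 GPa = 1225000000 Pa
7.465 kPa = 7465 Pa
415.7 MPa = 415700000 Pa

1.225 GPa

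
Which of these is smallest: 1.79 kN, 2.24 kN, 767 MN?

1.79 kN = 1790 N
2.24 kN = 2240 N
767 MN = 767000000 N

1.79 kN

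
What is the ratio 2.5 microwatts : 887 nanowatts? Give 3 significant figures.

2.82

(2.5e-6) / (887e-9) = 0.002818e3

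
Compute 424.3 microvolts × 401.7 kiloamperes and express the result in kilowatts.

424.3 × 10⁻⁶ × 401.7 × 10³ = 170441.31 × 10⁻³ W

0.17044131 kilowatts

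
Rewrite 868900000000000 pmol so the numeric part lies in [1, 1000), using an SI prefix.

= 868.9 mol; mantissa already in [1, 1000).

868.9 mol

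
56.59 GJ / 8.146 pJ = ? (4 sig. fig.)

(56.59e9) / (8.146e-12) = 6.947e21

6947000000000000000000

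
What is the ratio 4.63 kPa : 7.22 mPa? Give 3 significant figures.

(4.63 × 10³) / (7.22 × 10⁻³) = 0.6413 × 10⁶

641000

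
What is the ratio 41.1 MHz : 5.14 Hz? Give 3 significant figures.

(41.1 × 10^6) / (5.14) = 7.996 × 10^6

8000000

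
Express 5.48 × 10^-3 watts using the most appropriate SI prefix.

5.48 milliwatts

= 5.48 × 10^-3 watts; 10^-3 is milli.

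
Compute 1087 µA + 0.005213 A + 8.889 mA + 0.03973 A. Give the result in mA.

In mA:
  1087 µA = 1087 × 10^-3 mA = 1.087
  0.005213 A = 0.005213 × 10^3 mA = 5.213
  8.889 mA → 8.889
  0.03973 A = 0.03973 × 10^3 mA = 39.73
Sum: 1.087 + 5.213 + 8.889 + 39.73 = 54.919

54.919 mA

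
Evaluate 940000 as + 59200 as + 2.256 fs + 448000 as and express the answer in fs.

1449.456 fs

In fs:
  940000 as = 940000 × 10^-3 fs = 940
  59200 as = 59200 × 10^-3 fs = 59.2
  2.256 fs → 2.256
  448000 as = 448000 × 10^-3 fs = 448
Sum: 940 + 59.2 + 2.256 + 448 = 1449.456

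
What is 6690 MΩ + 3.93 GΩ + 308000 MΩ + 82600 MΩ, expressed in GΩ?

In GΩ:
  6690 MΩ = 6690e-3 GΩ = 6.69
  3.93 GΩ → 3.93
  308000 MΩ = 308000e-3 GΩ = 308
  82600 MΩ = 82600e-3 GΩ = 82.6
Sum: 6.69 + 3.93 + 308 + 82.6 = 401.22

401.22 GΩ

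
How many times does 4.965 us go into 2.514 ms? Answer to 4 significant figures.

(2.514e-3) / (4.965e-6) = 0.50634e3

506.3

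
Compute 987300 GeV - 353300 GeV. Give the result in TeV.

In TeV:
  987300 GeV = 987300 × 10⁻³ TeV = 987.3
  353300 GeV = 353300 × 10⁻³ TeV = 353.3
Difference: 987.3 - 353.3 = 634

634 TeV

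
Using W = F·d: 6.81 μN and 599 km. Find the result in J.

4.07919 J

6.81e-6 × 599e3 = 4079.19e-3 J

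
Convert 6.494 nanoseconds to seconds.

nano = 10⁻⁹, (no prefix) = 10⁰; factor is 10⁻⁹.
6.494 × 10⁻⁹ = 0.000000006494

0.000000006494 seconds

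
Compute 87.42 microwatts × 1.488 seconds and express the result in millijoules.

0.13008096 millijoules

87.42 × 10⁻⁶ × 1.488 = 130.08096 × 10⁻⁶ J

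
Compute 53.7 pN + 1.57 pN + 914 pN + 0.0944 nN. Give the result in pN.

In pN:
  53.7 pN → 53.7
  1.57 pN → 1.57
  914 pN → 914
  0.0944 nN = 0.0944 × 10³ pN = 94.4
Sum: 53.7 + 1.57 + 914 + 94.4 = 1063.67

1063.67 pN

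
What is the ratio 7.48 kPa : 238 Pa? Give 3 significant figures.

31.4

(7.48 × 10³) / (238) = 0.03143 × 10³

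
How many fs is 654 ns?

nano = 1e-9, femto = 1e-15; factor is 1e6.
654 × 1e6 = 654000000

654000000 fs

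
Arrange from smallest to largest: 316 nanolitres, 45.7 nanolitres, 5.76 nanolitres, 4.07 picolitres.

4.07 picolitres < 5.76 nanolitres < 45.7 nanolitres < 316 nanolitres

316 nanolitres = 0.000000316 litres
45.7 nanolitres = 0.0000000457 litres
5.76 nanolitres = 0.00000000576 litres
4.07 picolitres = 0.00000000000407 litres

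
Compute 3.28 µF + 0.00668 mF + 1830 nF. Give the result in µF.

11.79 µF

In µF:
  3.28 µF → 3.28
  0.00668 mF = 0.00668e3 µF = 6.68
  1830 nF = 1830e-3 µF = 1.83
Sum: 3.28 + 6.68 + 1.83 = 11.79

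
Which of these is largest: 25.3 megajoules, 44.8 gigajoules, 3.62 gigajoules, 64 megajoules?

25.3 megajoules = 25300000 joules
44.8 gigajoules = 44800000000 joules
3.62 gigajoules = 3620000000 joules
64 megajoules = 64000000 joules

44.8 gigajoules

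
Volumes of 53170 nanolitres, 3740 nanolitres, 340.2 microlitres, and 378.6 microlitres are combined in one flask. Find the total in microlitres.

In microlitres:
  53170 nanolitres = 53170 × 10⁻³ microlitres = 53.17
  3740 nanolitres = 3740 × 10⁻³ microlitres = 3.74
  340.2 microlitres → 340.2
  378.6 microlitres → 378.6
Sum: 53.17 + 3.74 + 340.2 + 378.6 = 775.71

775.71 microlitres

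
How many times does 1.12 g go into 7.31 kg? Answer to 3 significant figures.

6530

(7.31 × 10³) / (1.12) = 6.527 × 10³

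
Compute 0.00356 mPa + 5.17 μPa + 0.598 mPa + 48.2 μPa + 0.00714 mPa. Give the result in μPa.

662.07 μPa

In μPa:
  0.00356 mPa = 0.00356e3 μPa = 3.56
  5.17 μPa → 5.17
  0.598 mPa = 0.598e3 μPa = 598
  48.2 μPa → 48.2
  0.00714 mPa = 0.00714e3 μPa = 7.14
Sum: 3.56 + 5.17 + 598 + 48.2 + 7.14 = 662.07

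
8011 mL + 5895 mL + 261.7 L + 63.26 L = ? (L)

In L:
  8011 mL = 8011 × 10⁻³ L = 8.011
  5895 mL = 5895 × 10⁻³ L = 5.895
  261.7 L → 261.7
  63.26 L → 63.26
Sum: 8.011 + 5.895 + 261.7 + 63.26 = 338.866

338.866 L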